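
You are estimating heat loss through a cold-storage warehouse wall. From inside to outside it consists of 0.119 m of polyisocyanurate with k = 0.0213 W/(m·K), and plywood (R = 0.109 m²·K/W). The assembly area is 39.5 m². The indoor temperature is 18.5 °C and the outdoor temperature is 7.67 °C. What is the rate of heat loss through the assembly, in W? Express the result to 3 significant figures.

0.119/0.0213 = 5.587
R_total = 5.587 + 0.109 = 5.696 m²·K/W
Q = A·ΔT/R = 39.5 × (18.5 − 7.67) / 5.696 = 75.1 W

75.1 W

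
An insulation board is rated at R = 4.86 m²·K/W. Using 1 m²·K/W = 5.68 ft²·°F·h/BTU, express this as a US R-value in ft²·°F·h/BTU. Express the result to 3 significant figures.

27.6 ft²·°F·h/BTU

R_US = 4.86 × 5.68 = 27.6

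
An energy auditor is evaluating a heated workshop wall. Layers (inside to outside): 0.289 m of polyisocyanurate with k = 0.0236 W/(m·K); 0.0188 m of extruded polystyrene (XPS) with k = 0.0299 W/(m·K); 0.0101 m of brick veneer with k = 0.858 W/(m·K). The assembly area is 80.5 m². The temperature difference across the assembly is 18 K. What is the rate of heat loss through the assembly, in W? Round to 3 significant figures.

112 W

0.289/0.0236 = 12.25
0.0188/0.0299 = 0.6288
0.0101/0.858 = 0.01177
R_total = 12.25 + 0.6288 + 0.01177 = 12.89 m²·K/W
Q = A·ΔT/R = 80.5 × 18 / 12.89 = 112.4 W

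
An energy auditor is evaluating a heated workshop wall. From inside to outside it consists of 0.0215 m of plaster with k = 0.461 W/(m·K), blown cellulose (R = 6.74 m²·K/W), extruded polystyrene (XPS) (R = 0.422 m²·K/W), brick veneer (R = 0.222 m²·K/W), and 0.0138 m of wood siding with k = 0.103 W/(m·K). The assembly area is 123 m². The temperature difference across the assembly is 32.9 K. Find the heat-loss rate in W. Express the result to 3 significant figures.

0.0215/0.461 = 0.04664
0.0138/0.103 = 0.134
R_total = 0.04664 + 6.74 + 0.422 + 0.222 + 0.134 = 7.565 m²·K/W
Q = A·ΔT/R = 123 × 32.9 / 7.565 = 535 W

535 W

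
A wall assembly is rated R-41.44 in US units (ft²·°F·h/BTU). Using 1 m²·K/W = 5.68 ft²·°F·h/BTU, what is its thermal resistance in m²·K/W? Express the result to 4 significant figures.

R_SI = 41.44/5.68 = 7.2958

7.296 m²·K/W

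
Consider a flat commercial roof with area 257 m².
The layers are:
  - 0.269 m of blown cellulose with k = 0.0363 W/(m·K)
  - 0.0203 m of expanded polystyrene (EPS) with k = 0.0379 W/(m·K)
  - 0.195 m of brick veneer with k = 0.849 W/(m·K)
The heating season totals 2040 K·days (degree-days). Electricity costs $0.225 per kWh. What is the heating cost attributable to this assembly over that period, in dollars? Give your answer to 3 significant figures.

346 dollars

0.269/0.0363 = 7.41
0.0203/0.0379 = 0.5356
0.195/0.849 = 0.2297
R_total = 7.41 + 0.5356 + 0.2297 = 8.176 m²·K/W
E = A × HDD × 24 / R / 1000 = 257 × 2040 × 24 / 8.176 / 1000 = 1539 kWh
Cost = 1539 × 0.225 = $346.3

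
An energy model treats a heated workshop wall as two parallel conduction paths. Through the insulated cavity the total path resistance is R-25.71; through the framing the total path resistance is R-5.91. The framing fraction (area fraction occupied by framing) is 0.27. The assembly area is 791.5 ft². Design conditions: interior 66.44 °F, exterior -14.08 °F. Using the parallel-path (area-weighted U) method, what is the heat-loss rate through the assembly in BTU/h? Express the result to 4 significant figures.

U_eff = 0.73/25.71 + 0.27/5.91 = 0.028394 + 0.045685 = 0.074079
R_eff = 1/U_eff = 13.499 ft²·°F·h/BTU
Q = 791.5 × (66.44 − (-14.08)) / 13.499 = 4721.2 BTU/h

4721 BTU/h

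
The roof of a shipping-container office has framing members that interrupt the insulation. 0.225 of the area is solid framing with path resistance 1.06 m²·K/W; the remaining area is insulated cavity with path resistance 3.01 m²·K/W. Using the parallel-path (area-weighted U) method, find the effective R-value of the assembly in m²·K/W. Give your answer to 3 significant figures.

2.13 m²·K/W

U_eff = 0.775/3.01 + 0.225/1.06 = 0.2575 + 0.2123 = 0.4697
R_eff = 1/U_eff = 2.129 m²·K/W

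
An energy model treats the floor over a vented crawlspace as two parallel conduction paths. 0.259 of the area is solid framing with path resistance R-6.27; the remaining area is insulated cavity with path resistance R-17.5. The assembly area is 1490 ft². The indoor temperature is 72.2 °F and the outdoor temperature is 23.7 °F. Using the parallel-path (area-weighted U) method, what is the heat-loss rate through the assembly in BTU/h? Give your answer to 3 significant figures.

6050 BTU/h

U_eff = 0.741/17.5 + 0.259/6.27 = 0.04234 + 0.04131 = 0.08365
R_eff = 1/U_eff = 11.95 ft²·°F·h/BTU
Q = 1490 × (72.2 − 23.7) / 11.95 = 6045 BTU/h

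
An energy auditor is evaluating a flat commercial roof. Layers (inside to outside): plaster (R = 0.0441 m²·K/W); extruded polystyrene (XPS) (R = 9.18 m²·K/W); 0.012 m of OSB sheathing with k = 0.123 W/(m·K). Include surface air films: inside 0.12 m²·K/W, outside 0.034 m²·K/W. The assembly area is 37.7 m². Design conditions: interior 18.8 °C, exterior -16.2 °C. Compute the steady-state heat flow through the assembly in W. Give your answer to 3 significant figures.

0.012/0.123 = 0.09756
R_total = 0.12 + 0.0441 + 9.18 + 0.09756 + 0.034 = 9.476 m²·K/W
Q = A·ΔT/R = 37.7 × (18.8 − (-16.2)) / 9.476 = 139.3 W

139 W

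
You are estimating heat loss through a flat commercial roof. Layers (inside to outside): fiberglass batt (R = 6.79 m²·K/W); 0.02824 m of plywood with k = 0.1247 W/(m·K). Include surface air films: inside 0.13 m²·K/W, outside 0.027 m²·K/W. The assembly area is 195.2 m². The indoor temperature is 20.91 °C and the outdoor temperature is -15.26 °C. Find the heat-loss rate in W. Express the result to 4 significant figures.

0.02824/0.1247 = 0.22646
R_total = 0.13 + 6.79 + 0.22646 + 0.027 = 7.1735 m²·K/W
Q = A·ΔT/R = 195.2 × (20.91 − (-15.26)) / 7.1735 = 984.24 W

984.2 W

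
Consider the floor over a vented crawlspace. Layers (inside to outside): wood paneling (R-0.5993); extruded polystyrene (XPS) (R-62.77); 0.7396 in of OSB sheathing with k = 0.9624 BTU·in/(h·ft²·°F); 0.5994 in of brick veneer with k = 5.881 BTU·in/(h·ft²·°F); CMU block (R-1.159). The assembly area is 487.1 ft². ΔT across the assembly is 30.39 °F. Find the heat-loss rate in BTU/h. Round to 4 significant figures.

0.7396/0.9624 = 0.7685
0.5994/5.881 = 0.10192
R_total = 0.5993 + 62.77 + 0.7685 + 0.10192 + 1.159 = 65.399 ft²·°F·h/BTU
Q = A·ΔT/R = 487.1 × 30.39 / 65.399 = 226.35 BTU/h

226.3 BTU/h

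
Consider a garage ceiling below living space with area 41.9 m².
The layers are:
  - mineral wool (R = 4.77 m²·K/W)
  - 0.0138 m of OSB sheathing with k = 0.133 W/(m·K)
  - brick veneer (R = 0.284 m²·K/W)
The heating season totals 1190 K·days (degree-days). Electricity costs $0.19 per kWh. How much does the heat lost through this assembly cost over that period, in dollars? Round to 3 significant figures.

44.1 dollars

0.0138/0.133 = 0.1038
R_total = 4.77 + 0.1038 + 0.284 = 5.158 m²·K/W
E = A × HDD × 24 / R / 1000 = 41.9 × 1190 × 24 / 5.158 / 1000 = 232 kWh
Cost = 232 × 0.19 = $44.08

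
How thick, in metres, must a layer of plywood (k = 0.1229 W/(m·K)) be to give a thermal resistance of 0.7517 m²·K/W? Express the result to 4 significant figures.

L = R·k = 0.7517 × 0.1229 = 0.092384 m

0.09238 m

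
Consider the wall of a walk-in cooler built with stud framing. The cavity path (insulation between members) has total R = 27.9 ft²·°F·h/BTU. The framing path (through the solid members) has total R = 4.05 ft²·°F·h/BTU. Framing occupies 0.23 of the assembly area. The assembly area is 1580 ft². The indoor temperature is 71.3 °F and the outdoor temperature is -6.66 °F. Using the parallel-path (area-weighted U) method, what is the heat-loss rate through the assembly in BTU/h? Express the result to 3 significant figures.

U_eff = 0.77/27.9 + 0.23/4.05 = 0.0276 + 0.05679 = 0.08439
R_eff = 1/U_eff = 11.85 ft²·°F·h/BTU
Q = 1580 × (71.3 − (-6.66)) / 11.85 = 10390 BTU/h

10400 BTU/h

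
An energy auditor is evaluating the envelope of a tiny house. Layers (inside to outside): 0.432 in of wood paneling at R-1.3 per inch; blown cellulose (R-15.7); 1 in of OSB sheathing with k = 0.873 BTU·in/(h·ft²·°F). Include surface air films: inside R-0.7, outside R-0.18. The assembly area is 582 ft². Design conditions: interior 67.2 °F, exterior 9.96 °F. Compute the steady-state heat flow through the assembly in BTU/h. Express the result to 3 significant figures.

0.432 × 1.3 = 0.5616
1/0.873 = 1.145
R_total = 0.7 + 0.5616 + 15.7 + 1.145 + 0.18 = 18.29 ft²·°F·h/BTU
Q = A·ΔT/R = 582 × (67.2 − 9.96) / 18.29 = 1822 BTU/h

1820 BTU/h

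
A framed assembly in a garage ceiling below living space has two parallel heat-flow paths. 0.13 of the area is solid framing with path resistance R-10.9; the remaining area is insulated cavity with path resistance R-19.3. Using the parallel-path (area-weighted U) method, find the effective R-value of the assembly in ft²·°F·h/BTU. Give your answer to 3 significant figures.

17.5 ft²·°F·h/BTU

U_eff = 0.87/19.3 + 0.13/10.9 = 0.04508 + 0.01193 = 0.057
R_eff = 1/U_eff = 17.54 ft²·°F·h/BTU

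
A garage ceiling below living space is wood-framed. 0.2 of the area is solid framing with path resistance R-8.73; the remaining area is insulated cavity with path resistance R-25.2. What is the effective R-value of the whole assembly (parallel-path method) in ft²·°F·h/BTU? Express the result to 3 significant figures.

18.3 ft²·°F·h/BTU

U_eff = 0.8/25.2 + 0.2/8.73 = 0.03175 + 0.02291 = 0.05466
R_eff = 1/U_eff = 18.3 ft²·°F·h/BTU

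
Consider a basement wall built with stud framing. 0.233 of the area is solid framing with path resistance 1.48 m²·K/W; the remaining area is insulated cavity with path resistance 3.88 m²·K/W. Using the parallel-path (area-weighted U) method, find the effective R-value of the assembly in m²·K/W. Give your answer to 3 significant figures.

2.82 m²·K/W

U_eff = 0.767/3.88 + 0.233/1.48 = 0.1977 + 0.1574 = 0.3551
R_eff = 1/U_eff = 2.816 m²·K/W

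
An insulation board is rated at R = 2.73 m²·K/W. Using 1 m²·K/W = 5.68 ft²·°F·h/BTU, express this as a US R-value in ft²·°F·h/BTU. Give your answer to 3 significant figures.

R_US = 2.73 × 5.68 = 15.51

15.5 ft²·°F·h/BTU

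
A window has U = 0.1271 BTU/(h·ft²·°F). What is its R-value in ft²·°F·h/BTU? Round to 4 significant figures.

7.868 ft²·°F·h/BTU

R = 1/U = 1/0.1271 = 7.8678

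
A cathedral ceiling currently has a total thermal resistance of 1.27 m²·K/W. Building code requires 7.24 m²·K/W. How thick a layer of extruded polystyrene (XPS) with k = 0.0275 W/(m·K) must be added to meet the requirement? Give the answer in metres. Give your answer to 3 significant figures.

0.164 m

ΔR = 7.24 − 1.27 = 5.97 m²·K/W
L = ΔR × k = 5.97 × 0.0275 = 0.1642 m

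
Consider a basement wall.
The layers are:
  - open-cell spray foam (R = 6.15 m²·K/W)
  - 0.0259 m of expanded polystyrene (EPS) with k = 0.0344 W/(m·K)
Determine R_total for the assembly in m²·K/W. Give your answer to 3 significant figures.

0.0259/0.0344 = 0.7529
R_total = 6.15 + 0.7529 = 6.903 m²·K/W

6.90 m²·K/W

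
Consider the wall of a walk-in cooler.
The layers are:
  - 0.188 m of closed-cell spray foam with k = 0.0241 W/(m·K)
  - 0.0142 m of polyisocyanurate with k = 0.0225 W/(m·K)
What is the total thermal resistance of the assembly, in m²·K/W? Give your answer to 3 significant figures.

0.188/0.0241 = 7.801
0.0142/0.0225 = 0.6311
R_total = 7.801 + 0.6311 = 8.432 m²·K/W

8.43 m²·K/W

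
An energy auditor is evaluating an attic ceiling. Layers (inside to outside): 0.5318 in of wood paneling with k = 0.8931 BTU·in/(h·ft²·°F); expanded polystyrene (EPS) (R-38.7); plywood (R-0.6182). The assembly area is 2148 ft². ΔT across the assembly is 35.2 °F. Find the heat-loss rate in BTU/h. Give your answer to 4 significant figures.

0.5318/0.8931 = 0.59545
R_total = 0.59545 + 38.7 + 0.6182 = 39.914 ft²·°F·h/BTU
Q = A·ΔT/R = 2148 × 35.2 / 39.914 = 1894.3 BTU/h

1894 BTU/h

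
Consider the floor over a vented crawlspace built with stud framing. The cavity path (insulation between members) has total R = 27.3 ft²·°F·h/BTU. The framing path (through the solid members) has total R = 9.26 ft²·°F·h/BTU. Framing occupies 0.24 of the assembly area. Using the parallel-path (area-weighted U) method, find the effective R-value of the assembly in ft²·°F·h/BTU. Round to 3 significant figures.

U_eff = 0.76/27.3 + 0.24/9.26 = 0.02784 + 0.02592 = 0.05376
R_eff = 1/U_eff = 18.6 ft²·°F·h/BTU

18.6 ft²·°F·h/BTU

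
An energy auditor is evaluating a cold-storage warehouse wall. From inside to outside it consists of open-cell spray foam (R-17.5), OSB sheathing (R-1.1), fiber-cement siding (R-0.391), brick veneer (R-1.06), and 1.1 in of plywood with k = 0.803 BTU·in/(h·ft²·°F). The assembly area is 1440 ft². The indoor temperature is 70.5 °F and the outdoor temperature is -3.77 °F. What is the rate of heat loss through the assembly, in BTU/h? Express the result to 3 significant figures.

4990 BTU/h

1.1/0.803 = 1.37
R_total = 17.5 + 1.1 + 0.391 + 1.06 + 1.37 = 21.42 ft²·°F·h/BTU
Q = A·ΔT/R = 1440 × (70.5 − (-3.77)) / 21.42 = 4993 BTU/h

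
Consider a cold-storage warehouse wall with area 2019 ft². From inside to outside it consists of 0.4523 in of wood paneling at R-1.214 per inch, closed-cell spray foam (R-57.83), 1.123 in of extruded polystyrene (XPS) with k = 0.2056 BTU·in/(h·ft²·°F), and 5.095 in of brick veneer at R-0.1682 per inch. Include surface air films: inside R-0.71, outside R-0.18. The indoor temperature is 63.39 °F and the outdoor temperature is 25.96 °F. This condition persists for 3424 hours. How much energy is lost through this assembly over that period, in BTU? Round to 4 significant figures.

0.4523 × 1.214 = 0.54909
1.123/0.2056 = 5.4621
5.095 × 0.1682 = 0.85698
R_total = 0.71 + 0.54909 + 57.83 + 5.4621 + 0.85698 + 0.18 = 65.588 ft²·°F·h/BTU
Q = 2019 × (63.39 − 25.96) / 65.588 = 1152.2 BTU/h
E = 1152.2 × 3424 = 3945200 BTU

3945000 BTU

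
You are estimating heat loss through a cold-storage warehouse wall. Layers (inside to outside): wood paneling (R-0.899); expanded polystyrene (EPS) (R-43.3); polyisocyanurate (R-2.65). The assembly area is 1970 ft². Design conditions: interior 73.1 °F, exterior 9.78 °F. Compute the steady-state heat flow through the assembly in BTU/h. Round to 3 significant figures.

R_total = 0.899 + 43.3 + 2.65 = 46.85 ft²·°F·h/BTU
Q = A·ΔT/R = 1970 × (73.1 − 9.78) / 46.85 = 2663 BTU/h

2660 BTU/h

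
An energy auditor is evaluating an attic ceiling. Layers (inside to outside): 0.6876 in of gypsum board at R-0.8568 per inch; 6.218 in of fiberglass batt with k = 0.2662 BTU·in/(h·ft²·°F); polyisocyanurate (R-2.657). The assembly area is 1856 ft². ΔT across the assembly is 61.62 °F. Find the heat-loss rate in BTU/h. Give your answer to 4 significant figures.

4299 BTU/h

0.6876 × 0.8568 = 0.58914
6.218/0.2662 = 23.358
R_total = 0.58914 + 23.358 + 2.657 = 26.605 ft²·°F·h/BTU
Q = A·ΔT/R = 1856 × 61.62 / 26.605 = 4298.8 BTU/h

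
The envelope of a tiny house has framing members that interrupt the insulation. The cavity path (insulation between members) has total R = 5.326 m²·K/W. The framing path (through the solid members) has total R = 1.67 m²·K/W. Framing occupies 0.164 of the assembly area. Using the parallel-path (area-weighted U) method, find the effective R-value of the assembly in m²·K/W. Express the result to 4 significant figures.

3.919 m²·K/W

U_eff = 0.836/5.326 + 0.164/1.67 = 0.15697 + 0.098204 = 0.25517
R_eff = 1/U_eff = 3.919 m²·K/W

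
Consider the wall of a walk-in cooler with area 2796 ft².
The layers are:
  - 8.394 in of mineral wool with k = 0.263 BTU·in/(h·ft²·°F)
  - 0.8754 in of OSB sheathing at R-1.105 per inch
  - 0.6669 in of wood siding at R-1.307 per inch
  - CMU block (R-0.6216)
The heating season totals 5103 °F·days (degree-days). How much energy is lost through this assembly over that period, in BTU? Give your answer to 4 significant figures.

9961000 BTU

8.394/0.263 = 31.916
0.8754 × 1.105 = 0.96732
0.6669 × 1.307 = 0.87164
R_total = 31.916 + 0.96732 + 0.87164 + 0.6216 = 34.377 ft²·°F·h/BTU
E = A × HDD × 24 / R = 2796 × 5103 × 24 / 34.377 = 9961100 BTU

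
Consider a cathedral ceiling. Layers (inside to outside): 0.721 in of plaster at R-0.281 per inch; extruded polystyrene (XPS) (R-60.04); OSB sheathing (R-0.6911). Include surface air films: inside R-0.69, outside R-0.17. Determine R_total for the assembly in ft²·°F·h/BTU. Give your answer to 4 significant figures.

61.79 ft²·°F·h/BTU

0.721 × 0.281 = 0.2026
R_total = 0.69 + 0.2026 + 60.04 + 0.6911 + 0.17 = 61.794 ft²·°F·h/BTU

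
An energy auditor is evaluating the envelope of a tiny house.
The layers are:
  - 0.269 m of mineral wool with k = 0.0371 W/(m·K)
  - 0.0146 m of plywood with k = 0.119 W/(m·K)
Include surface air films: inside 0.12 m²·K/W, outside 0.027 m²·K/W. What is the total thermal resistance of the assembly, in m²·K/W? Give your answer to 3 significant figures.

0.269/0.0371 = 7.251
0.0146/0.119 = 0.1227
R_total = 0.12 + 7.251 + 0.1227 + 0.027 = 7.52 m²·K/W

7.52 m²·K/W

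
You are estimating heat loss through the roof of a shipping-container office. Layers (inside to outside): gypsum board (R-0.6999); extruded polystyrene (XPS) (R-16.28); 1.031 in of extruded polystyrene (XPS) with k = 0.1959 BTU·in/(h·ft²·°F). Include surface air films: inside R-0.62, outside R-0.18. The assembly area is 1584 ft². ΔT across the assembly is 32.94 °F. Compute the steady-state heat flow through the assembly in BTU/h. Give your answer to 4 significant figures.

2264 BTU/h

1.031/0.1959 = 5.2629
R_total = 0.62 + 0.6999 + 16.28 + 5.2629 + 0.18 = 23.043 ft²·°F·h/BTU
Q = A·ΔT/R = 1584 × 32.94 / 23.043 = 2264.4 BTU/h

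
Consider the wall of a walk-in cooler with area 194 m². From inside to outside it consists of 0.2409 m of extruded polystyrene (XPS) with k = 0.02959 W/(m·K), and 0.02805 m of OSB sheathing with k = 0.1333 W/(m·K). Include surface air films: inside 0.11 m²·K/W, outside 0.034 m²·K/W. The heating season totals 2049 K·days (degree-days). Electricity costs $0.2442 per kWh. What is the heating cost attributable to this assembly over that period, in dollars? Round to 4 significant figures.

274.2 dollars

0.2409/0.02959 = 8.1413
0.02805/0.1333 = 0.21043
R_total = 0.11 + 8.1413 + 0.21043 + 0.034 = 8.4957 m²·K/W
E = A × HDD × 24 / R / 1000 = 194 × 2049 × 24 / 8.4957 / 1000 = 1122.9 kWh
Cost = 1122.9 × 0.2442 = $274.22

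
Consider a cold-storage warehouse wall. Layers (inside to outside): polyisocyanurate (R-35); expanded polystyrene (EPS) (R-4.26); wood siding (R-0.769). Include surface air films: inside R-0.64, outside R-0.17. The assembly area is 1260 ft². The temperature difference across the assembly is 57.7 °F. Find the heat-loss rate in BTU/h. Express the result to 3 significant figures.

R_total = 0.64 + 35 + 4.26 + 0.769 + 0.17 = 40.84 ft²·°F·h/BTU
Q = A·ΔT/R = 1260 × 57.7 / 40.84 = 1780 BTU/h

1780 BTU/h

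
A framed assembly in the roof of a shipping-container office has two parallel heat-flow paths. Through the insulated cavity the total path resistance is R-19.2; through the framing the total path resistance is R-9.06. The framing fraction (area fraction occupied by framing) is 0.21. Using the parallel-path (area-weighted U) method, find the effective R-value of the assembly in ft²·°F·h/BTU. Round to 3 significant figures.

U_eff = 0.79/19.2 + 0.21/9.06 = 0.04115 + 0.02318 = 0.06432
R_eff = 1/U_eff = 15.55 ft²·°F·h/BTU

15.5 ft²·°F·h/BTU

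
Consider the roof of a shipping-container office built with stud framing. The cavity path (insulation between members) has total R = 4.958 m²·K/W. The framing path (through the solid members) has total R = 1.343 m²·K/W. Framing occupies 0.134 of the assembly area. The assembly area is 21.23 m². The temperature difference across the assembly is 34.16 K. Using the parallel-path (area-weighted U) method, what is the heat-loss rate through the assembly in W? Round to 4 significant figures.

199.0 W

U_eff = 0.866/4.958 + 0.134/1.343 = 0.17467 + 0.099777 = 0.27444
R_eff = 1/U_eff = 3.6437 m²·K/W
Q = 21.23 × 34.16 / 3.6437 = 199.03 W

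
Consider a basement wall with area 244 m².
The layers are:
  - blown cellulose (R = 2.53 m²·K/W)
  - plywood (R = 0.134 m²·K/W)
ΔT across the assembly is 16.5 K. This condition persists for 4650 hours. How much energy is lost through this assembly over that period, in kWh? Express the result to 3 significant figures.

R_total = 2.53 + 0.134 = 2.664 m²·K/W
Q = 244 × 16.5 / 2.664 = 1511 W
E = 1511 W × 4650 h / 1000 = 7027 kWh

7030 kWh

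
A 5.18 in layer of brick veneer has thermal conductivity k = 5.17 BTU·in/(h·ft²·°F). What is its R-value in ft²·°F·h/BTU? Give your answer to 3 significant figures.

1.00 ft²·°F·h/BTU

R = L/k = 5.18/5.17 = 1.002 ft²·°F·h/BTU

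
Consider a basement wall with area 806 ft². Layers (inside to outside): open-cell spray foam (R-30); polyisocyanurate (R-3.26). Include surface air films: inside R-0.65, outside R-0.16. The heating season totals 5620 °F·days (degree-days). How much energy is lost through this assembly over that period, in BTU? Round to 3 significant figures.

R_total = 0.65 + 30 + 3.26 + 0.16 = 34.07 ft²·°F·h/BTU
E = A × HDD × 24 / R = 806 × 5620 × 24 / 34.07 = 3191000 BTU

3190000 BTU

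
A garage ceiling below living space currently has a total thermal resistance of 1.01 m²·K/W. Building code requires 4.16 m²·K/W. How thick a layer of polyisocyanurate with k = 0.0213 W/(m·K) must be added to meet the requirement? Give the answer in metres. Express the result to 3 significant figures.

0.0671 m

ΔR = 4.16 − 1.01 = 3.15 m²·K/W
L = ΔR × k = 3.15 × 0.0213 = 0.0671 m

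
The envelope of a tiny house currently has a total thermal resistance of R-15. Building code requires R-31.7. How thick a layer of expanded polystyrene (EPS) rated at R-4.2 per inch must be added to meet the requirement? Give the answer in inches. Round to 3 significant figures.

3.98 in

ΔR = 31.7 − 15 = 16.7 ft²·°F·h/BTU
L = ΔR / (R/in) = 16.7/4.2 = 3.976 in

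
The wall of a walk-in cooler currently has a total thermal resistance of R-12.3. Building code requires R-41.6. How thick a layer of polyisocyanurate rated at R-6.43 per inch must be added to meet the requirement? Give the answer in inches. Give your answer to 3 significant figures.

ΔR = 41.6 − 12.3 = 29.3 ft²·°F·h/BTU
L = ΔR / (R/in) = 29.3/6.43 = 4.557 in

4.56 in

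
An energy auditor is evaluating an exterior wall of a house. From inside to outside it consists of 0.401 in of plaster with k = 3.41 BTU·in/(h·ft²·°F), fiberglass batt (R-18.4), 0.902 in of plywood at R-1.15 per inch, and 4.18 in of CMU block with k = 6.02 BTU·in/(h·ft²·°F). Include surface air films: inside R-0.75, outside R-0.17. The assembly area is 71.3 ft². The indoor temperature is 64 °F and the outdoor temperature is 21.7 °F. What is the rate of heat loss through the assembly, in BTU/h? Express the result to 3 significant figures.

0.401/3.41 = 0.1176
0.902 × 1.15 = 1.037
4.18/6.02 = 0.6944
R_total = 0.75 + 0.1176 + 18.4 + 1.037 + 0.6944 + 0.17 = 21.17 ft²·°F·h/BTU
Q = A·ΔT/R = 71.3 × (64 − 21.7) / 21.17 = 142.5 BTU/h

142 BTU/h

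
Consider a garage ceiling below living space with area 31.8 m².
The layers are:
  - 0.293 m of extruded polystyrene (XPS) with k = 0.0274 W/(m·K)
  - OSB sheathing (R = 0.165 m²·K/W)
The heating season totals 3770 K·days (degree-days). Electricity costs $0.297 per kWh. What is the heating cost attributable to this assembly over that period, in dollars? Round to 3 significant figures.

78.7 dollars

0.293/0.0274 = 10.69
R_total = 10.69 + 0.165 = 10.86 m²·K/W
E = A × HDD × 24 / R / 1000 = 31.8 × 3770 × 24 / 10.86 / 1000 = 265 kWh
Cost = 265 × 0.297 = $78.7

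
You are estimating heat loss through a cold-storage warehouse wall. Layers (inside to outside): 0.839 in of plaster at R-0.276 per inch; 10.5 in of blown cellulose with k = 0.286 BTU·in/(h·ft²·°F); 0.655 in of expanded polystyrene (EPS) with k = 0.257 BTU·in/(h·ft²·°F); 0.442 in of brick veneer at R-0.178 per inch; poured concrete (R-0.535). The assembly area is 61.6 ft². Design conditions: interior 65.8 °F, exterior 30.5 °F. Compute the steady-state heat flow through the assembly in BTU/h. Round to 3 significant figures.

0.839 × 0.276 = 0.2316
10.5/0.286 = 36.71
0.655/0.257 = 2.549
0.442 × 0.178 = 0.07868
R_total = 0.2316 + 36.71 + 2.549 + 0.07868 + 0.535 = 40.11 ft²·°F·h/BTU
Q = A·ΔT/R = 61.6 × (65.8 − 30.5) / 40.11 = 54.22 BTU/h

54.2 BTU/h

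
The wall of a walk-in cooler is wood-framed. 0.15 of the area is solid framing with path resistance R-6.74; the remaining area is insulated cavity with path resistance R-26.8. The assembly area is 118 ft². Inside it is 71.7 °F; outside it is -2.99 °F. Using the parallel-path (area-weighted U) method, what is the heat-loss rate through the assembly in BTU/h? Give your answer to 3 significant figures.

U_eff = 0.85/26.8 + 0.15/6.74 = 0.03172 + 0.02226 = 0.05397
R_eff = 1/U_eff = 18.53 ft²·°F·h/BTU
Q = 118 × (71.7 − (-2.99)) / 18.53 = 475.7 BTU/h

476 BTU/h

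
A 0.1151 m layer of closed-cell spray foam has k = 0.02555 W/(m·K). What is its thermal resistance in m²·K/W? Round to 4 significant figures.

4.505 m²·K/W

R = L/k = 0.1151/0.02555 = 4.5049 m²·K/W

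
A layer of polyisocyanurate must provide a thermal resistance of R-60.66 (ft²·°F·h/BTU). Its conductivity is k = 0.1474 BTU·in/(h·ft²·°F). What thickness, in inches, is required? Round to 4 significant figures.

L = R × k = 60.66 × 0.1474 = 8.9413 in

8.941 in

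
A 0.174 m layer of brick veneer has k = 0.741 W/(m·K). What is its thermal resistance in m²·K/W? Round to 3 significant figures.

0.235 m²·K/W

R = L/k = 0.174/0.741 = 0.2348 m²·K/W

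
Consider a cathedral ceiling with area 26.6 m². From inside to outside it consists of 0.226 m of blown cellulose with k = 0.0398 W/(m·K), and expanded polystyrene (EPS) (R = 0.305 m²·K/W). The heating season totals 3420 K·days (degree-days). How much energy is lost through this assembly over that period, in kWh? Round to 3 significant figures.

0.226/0.0398 = 5.678
R_total = 5.678 + 0.305 = 5.983 m²·K/W
E = A × HDD × 24 / R / 1000 = 26.6 × 3420 × 24 / 5.983 / 1000 = 364.9 kWh

365 kWh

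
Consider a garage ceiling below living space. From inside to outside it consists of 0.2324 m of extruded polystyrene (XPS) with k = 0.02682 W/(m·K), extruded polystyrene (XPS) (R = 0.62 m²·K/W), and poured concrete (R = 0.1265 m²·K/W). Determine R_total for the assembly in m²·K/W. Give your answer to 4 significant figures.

0.2324/0.02682 = 8.6652
R_total = 8.6652 + 0.62 + 0.1265 = 9.4117 m²·K/W

9.412 m²·K/W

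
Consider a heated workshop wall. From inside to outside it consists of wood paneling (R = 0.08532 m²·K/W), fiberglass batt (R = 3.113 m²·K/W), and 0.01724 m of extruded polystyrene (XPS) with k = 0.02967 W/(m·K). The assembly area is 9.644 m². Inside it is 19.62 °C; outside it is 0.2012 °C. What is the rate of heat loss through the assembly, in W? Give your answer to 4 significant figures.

0.01724/0.02967 = 0.58106
R_total = 0.08532 + 3.113 + 0.58106 = 3.7794 m²·K/W
Q = A·ΔT/R = 9.644 × (19.62 − 0.2012) / 3.7794 = 49.552 W

49.55 W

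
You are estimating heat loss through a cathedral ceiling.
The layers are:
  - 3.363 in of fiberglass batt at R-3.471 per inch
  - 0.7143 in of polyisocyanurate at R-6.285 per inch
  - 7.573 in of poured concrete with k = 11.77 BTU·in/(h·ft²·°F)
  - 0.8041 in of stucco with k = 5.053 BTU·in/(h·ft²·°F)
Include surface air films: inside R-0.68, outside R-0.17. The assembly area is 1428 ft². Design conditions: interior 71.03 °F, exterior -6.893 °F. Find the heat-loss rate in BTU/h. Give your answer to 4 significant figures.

3.363 × 3.471 = 11.673
0.7143 × 6.285 = 4.4894
7.573/11.77 = 0.64342
0.8041/5.053 = 0.15913
R_total = 0.68 + 11.673 + 4.4894 + 0.64342 + 0.15913 + 0.17 = 17.815 ft²·°F·h/BTU
Q = A·ΔT/R = 1428 × (71.03 − (-6.893)) / 17.815 = 6246.1 BTU/h

6246 BTU/h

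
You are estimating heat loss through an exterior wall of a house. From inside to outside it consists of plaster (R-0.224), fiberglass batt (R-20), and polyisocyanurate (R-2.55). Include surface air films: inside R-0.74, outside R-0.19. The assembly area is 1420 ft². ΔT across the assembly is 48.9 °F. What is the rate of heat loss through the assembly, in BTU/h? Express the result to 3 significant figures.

R_total = 0.74 + 0.224 + 20 + 2.55 + 0.19 = 23.7 ft²·°F·h/BTU
Q = A·ΔT/R = 1420 × 48.9 / 23.7 = 2929 BTU/h

2930 BTU/h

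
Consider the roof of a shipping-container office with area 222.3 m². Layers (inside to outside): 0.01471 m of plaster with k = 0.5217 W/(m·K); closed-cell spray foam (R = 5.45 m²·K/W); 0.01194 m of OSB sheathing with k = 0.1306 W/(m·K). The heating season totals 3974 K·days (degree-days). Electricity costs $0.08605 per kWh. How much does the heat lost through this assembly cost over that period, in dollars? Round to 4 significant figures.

0.01471/0.5217 = 0.028196
0.01194/0.1306 = 0.091424
R_total = 0.028196 + 5.45 + 0.091424 = 5.5696 m²·K/W
E = A × HDD × 24 / R / 1000 = 222.3 × 3974 × 24 / 5.5696 / 1000 = 3806.7 kWh
Cost = 3806.7 × 0.08605 = $327.57

327.6 dollars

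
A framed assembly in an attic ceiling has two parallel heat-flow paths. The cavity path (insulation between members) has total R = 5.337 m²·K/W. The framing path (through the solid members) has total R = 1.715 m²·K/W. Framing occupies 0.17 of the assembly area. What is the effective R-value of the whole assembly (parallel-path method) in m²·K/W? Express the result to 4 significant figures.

U_eff = 0.83/5.337 + 0.17/1.715 = 0.15552 + 0.099125 = 0.25464
R_eff = 1/U_eff = 3.9271 m²·K/W

3.927 m²·K/W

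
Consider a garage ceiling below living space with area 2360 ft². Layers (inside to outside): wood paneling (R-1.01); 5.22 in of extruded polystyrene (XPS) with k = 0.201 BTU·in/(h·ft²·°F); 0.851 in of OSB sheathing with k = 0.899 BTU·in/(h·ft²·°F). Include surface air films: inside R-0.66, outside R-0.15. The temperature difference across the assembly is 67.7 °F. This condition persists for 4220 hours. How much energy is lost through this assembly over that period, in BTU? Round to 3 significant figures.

23500000 BTU

5.22/0.201 = 25.97
0.851/0.899 = 0.9466
R_total = 0.66 + 1.01 + 25.97 + 0.9466 + 0.15 = 28.74 ft²·°F·h/BTU
Q = 2360 × 67.7 / 28.74 = 5560 BTU/h
E = 5560 × 4220 = 23460000 BTU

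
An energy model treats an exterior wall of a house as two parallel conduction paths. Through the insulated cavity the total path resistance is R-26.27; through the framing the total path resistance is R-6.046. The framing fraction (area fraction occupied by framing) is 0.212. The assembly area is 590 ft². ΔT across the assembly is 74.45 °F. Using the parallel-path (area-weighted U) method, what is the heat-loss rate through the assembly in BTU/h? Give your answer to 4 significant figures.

U_eff = 0.788/26.27 + 0.212/6.046 = 0.029996 + 0.035065 = 0.065061
R_eff = 1/U_eff = 15.37 ft²·°F·h/BTU
Q = 590 × 74.45 / 15.37 = 2857.8 BTU/h

2858 BTU/h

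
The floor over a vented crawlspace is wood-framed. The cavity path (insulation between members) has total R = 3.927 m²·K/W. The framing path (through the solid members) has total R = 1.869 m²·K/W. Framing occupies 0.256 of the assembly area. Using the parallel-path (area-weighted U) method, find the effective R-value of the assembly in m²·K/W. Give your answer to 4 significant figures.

U_eff = 0.744/3.927 + 0.256/1.869 = 0.18946 + 0.13697 = 0.32643
R_eff = 1/U_eff = 3.0635 m²·K/W

3.063 m²·K/W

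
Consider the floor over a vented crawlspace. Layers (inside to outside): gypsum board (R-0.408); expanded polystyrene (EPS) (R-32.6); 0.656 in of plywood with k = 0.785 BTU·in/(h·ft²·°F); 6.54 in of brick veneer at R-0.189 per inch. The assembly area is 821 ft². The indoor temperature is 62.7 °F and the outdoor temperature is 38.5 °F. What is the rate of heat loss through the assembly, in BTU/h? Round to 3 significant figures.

566 BTU/h

0.656/0.785 = 0.8357
6.54 × 0.189 = 1.236
R_total = 0.408 + 32.6 + 0.8357 + 1.236 = 35.08 ft²·°F·h/BTU
Q = A·ΔT/R = 821 × (62.7 − 38.5) / 35.08 = 566.4 BTU/h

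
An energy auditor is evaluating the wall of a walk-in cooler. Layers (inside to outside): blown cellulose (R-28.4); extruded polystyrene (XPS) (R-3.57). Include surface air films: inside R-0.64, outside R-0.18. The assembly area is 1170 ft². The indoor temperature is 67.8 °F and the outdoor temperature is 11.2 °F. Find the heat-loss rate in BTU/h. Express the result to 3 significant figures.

2020 BTU/h

R_total = 0.64 + 28.4 + 3.57 + 0.18 = 32.79 ft²·°F·h/BTU
Q = A·ΔT/R = 1170 × (67.8 − 11.2) / 32.79 = 2020 BTU/h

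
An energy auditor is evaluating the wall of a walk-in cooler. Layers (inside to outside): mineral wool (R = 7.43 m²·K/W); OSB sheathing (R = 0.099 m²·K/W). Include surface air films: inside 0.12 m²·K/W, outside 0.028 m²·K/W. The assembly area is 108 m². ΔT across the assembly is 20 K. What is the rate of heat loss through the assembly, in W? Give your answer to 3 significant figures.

R_total = 0.12 + 7.43 + 0.099 + 0.028 = 7.677 m²·K/W
Q = A·ΔT/R = 108 × 20 / 7.677 = 281.4 W

281 W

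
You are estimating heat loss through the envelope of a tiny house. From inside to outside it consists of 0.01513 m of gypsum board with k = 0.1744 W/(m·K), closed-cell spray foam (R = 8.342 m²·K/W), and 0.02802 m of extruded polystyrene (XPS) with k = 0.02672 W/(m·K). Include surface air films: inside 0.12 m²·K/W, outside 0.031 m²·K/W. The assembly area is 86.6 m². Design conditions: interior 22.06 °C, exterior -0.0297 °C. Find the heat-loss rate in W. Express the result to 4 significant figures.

0.01513/0.1744 = 0.086755
0.02802/0.02672 = 1.0487
R_total = 0.12 + 0.086755 + 8.342 + 1.0487 + 0.031 = 9.6284 m²·K/W
Q = A·ΔT/R = 86.6 × (22.06 − (-0.0297)) / 9.6284 = 198.68 W

198.7 W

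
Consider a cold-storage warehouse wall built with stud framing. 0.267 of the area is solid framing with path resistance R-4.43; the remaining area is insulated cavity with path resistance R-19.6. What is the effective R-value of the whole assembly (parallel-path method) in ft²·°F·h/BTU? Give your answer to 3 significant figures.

10.2 ft²·°F·h/BTU

U_eff = 0.733/19.6 + 0.267/4.43 = 0.0374 + 0.06027 = 0.09767
R_eff = 1/U_eff = 10.24 ft²·°F·h/BTU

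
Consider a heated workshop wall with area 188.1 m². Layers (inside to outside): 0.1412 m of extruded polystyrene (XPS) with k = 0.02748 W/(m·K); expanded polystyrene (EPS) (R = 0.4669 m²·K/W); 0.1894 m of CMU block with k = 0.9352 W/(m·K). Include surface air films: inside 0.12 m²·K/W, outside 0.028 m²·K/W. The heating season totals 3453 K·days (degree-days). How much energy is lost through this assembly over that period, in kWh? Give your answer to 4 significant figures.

2617 kWh

0.1412/0.02748 = 5.1383
0.1894/0.9352 = 0.20252
R_total = 0.12 + 5.1383 + 0.4669 + 0.20252 + 0.028 = 5.9557 m²·K/W
E = A × HDD × 24 / R / 1000 = 188.1 × 3453 × 24 / 5.9557 / 1000 = 2617.4 kWh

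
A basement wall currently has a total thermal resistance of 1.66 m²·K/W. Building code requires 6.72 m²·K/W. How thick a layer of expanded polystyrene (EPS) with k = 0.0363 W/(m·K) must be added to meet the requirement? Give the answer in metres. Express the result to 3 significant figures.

ΔR = 6.72 − 1.66 = 5.06 m²·K/W
L = ΔR × k = 5.06 × 0.0363 = 0.1837 m

0.184 m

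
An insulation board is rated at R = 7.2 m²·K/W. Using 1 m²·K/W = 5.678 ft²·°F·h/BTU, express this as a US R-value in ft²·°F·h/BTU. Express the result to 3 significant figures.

R_US = 7.2 × 5.678 = 40.88

40.9 ft²·°F·h/BTU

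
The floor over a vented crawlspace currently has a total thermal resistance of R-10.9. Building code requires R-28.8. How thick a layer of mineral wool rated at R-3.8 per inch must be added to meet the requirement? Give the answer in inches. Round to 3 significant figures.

4.71 in

ΔR = 28.8 − 10.9 = 17.9 ft²·°F·h/BTU
L = ΔR / (R/in) = 17.9/3.8 = 4.711 in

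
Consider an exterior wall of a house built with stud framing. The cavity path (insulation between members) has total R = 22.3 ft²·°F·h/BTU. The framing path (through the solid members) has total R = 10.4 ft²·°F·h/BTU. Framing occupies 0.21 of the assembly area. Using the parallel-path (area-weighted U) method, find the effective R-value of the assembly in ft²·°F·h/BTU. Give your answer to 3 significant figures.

18.0 ft²·°F·h/BTU

U_eff = 0.79/22.3 + 0.21/10.4 = 0.03543 + 0.02019 = 0.05562
R_eff = 1/U_eff = 17.98 ft²·°F·h/BTU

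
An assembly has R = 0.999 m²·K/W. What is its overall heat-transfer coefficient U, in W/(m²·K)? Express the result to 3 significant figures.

1.00 W/(m²·K)

U = 1/R = 1/0.999 = 1.001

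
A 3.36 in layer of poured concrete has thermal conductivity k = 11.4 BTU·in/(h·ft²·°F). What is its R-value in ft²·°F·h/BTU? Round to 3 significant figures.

0.295 ft²·°F·h/BTU

R = L/k = 3.36/11.4 = 0.2947 ft²·°F·h/BTU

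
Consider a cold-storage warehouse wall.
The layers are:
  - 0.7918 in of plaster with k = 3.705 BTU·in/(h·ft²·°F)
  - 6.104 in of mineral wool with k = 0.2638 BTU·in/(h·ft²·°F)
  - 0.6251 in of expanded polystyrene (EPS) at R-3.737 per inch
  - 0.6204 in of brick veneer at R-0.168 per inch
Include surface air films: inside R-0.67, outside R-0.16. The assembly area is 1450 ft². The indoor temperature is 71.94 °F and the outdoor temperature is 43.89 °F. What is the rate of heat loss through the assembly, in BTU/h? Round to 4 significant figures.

1528 BTU/h

0.7918/3.705 = 0.21371
6.104/0.2638 = 23.139
0.6251 × 3.737 = 2.336
0.6204 × 0.168 = 0.10423
R_total = 0.67 + 0.21371 + 23.139 + 2.336 + 0.10423 + 0.16 = 26.623 ft²·°F·h/BTU
Q = A·ΔT/R = 1450 × (71.94 − 43.89) / 26.623 = 1527.7 BTU/h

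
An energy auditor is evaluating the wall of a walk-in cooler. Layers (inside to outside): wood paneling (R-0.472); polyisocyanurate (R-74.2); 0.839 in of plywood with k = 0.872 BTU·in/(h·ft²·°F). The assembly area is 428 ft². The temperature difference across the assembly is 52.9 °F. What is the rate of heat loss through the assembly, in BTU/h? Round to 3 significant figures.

0.839/0.872 = 0.9622
R_total = 0.472 + 74.2 + 0.9622 = 75.63 ft²·°F·h/BTU
Q = A·ΔT/R = 428 × 52.9 / 75.63 = 299.4 BTU/h

299 BTU/h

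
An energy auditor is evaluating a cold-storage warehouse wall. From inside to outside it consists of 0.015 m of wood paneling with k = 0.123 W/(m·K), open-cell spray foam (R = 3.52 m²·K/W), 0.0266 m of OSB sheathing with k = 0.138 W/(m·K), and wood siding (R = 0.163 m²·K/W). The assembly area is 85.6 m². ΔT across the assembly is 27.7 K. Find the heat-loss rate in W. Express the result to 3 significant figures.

0.015/0.123 = 0.122
0.0266/0.138 = 0.1928
R_total = 0.122 + 3.52 + 0.1928 + 0.163 = 3.998 m²·K/W
Q = A·ΔT/R = 85.6 × 27.7 / 3.998 = 593.1 W

593 W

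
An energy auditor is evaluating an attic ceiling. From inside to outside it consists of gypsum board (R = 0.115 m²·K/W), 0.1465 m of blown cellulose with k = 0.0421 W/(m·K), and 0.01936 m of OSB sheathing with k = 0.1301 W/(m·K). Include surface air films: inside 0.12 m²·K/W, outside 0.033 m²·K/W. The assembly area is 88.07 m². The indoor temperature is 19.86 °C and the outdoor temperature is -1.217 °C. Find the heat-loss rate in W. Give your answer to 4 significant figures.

0.1465/0.0421 = 3.4798
0.01936/0.1301 = 0.14881
R_total = 0.12 + 0.115 + 3.4798 + 0.14881 + 0.033 = 3.8966 m²·K/W
Q = A·ΔT/R = 88.07 × (19.86 − (-1.217)) / 3.8966 = 476.37 W

476.4 W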